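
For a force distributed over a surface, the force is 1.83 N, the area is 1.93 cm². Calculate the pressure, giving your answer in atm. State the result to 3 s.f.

Directly: P = F/A.
F = 1.83 N; A = 1.93 cm² = 1.930×10^-4 m².
P = 9482 Pa
9482 Pa × (1 atm / 1.013×10^5 Pa) = 0.09358 atm

0.0936 atm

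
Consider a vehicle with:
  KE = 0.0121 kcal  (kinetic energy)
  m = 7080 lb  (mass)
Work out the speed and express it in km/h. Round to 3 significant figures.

0.639 km/h

Solving KE = ½mv² for v: v = √(2·KE/m).
KE = 0.0121 kcal = 50.63 J; m = 7080 lb = 3211 kg.
v = 0.1776 m/s
0.1776 m/s × (1 km/h / 0.2778 m/s) = 0.6392 km/h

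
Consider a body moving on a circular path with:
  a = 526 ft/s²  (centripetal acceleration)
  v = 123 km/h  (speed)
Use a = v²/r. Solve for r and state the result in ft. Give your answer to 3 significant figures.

Rearranging a = v²/r for r: r = v²/a.
a = 526 ft/s² = 160.3 m/s²; v = 123 km/h = 34.17 m/s.
r = 7.281 m
7.281 m × (1 ft / 0.3048 m) = 23.89 ft

23.9 ft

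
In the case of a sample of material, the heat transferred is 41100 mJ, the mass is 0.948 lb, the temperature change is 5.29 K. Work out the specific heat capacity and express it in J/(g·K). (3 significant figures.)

0.0181 J/(g·K)

Solving Q = m·c·ΔT for c: c = Q/(m·ΔT).
Q = 41100 mJ = 41.10 J; m = 0.948 lb = 0.4300 kg; ΔT = 5.29 K.
c = 18.07 J/(kg·K)
18.07 J/(kg·K) × (1 J/(g·K) / 1000 J/(kg·K)) = 0.01807 J/(g·K)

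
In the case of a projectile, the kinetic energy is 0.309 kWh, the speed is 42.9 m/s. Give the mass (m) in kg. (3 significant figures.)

Solving KE = ½mv² for m: m = 2·KE/v².
KE = 0.309 kWh = 1.112×10^6 J; v = 42.9 m/s.
m = 1209 kg

1210 kg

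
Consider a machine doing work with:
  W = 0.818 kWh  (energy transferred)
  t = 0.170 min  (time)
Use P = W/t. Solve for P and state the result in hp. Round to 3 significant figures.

387 hp

P is given directly by: P = W/t.
W = 0.818 kWh = 2.945×10^6 J; t = 0.170 min = 10.20 s.
P = 2.887×10^5 W
2.887×10^5 W × (1 hp / 745.7 W) = 387.2 hp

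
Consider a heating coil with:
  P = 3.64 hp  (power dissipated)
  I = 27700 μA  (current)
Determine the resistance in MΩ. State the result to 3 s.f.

3.54 MΩ

Rearranging P = I²R for R: R = P/I².
P = 3.64 hp = 2714 W; I = 27700 μA = 0.02770 A.
R = 3.538×10^6 Ω
3.538×10^6 Ω × (1 MΩ / 1.000×10^6 Ω) = 3.538 MΩ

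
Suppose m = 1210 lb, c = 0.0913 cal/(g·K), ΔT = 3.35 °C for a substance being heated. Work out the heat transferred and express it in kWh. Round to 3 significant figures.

Q is given directly by: Q = mcΔT.
m = 1210 lb = 548.8 kg; c = 0.0913 cal/(g·K) = 382.0 J/(kg·K); ΔT = 3.35 °C = 3.350 K.
Q = 7.024×10^5 J  (the unit combination reduces to kg·m²/s² = J)
7.024×10^5 J × (1 kWh / 3.600×10^6 J) = 0.1951 kWh

0.195 kWh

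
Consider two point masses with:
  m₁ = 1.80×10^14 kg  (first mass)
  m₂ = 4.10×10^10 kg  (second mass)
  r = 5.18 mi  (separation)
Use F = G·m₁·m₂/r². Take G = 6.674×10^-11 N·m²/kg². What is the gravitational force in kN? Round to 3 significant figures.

7090 kN

Directly: F = Gm₁m₂/r².
m₁ = 1.80×10^14 kg; m₂ = 4.10×10^10 kg; r = 5.18 mi = 8336 m; G = 6.674×10^-11 N·m²/kg².
F = 7.087×10^6 N
7.087×10^6 N × (1 kN / 1000 N) = 7087 kN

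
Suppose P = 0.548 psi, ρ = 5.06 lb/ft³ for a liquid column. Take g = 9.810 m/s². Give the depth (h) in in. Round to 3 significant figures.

187 in

Rearranging P = ρ·g·h for h: h = P/(ρ·g).
P = 0.548 psi = 3778 Pa; ρ = 5.06 lb/ft³ = 81.05 kg/m³; g = 9.810 m/s².
h = 4.752 m
4.752 m × (1 in / 0.02540 m) = 187.1 in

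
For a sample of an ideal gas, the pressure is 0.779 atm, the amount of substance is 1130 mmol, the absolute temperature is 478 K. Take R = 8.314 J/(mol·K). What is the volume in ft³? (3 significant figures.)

Rearranging PV = nRT for V: V = nRT/P.
P = 0.779 atm = 78932 Pa; n = 1130 mmol = 1.130 mol; T = 478 K; R = 8.314 J/(mol·K).
V = 0.05689 m³
0.05689 m³ × (1 ft³ / 0.02832 m³) = 2.009 ft³

2.01 ft³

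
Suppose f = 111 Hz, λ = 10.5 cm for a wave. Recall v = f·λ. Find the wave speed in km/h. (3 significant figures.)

v is given directly by: v = fλ.
f = 111 Hz; λ = 10.5 cm = 0.1050 m.
v = 11.65 m/s
11.65 m/s × (1 km/h / 0.2778 m/s) = 41.96 km/h

42.0 km/h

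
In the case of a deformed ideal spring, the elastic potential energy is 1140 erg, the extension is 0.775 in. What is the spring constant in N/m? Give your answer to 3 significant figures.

Rearranging: k = 2U/x².
U = 1140 erg = 1.140×10^-4 J; x = 0.775 in = 0.01969 m.
k = 0.5884 N/m

0.588 N/m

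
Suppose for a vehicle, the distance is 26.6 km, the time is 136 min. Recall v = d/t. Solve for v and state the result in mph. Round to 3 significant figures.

7.29 mph

v is given directly by: v = d/t.
d = 26.6 km = 26600 m; t = 136 min = 8160 s.
v = 3.260 m/s
3.260 m/s × (1 mph / 0.4470 m/s) = 7.292 mph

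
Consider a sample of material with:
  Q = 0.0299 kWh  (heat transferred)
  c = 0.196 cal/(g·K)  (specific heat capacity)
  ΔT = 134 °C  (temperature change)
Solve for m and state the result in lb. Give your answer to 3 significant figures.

2.16 lb

Rearranging: m = Q/(c·ΔT).
Q = 0.0299 kWh = 1.076×10^5 J; c = 0.196 cal/(g·K) = 820.1 J/(kg·K); ΔT = 134 °C = 134.0 K.
m = 0.9795 kg
0.9795 kg × (1 lb / 0.4536 kg) = 2.160 lb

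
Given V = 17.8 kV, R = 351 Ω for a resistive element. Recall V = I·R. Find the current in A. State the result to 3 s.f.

50.7 A

From Ohm's law: I = V/R.
V = 17.8 kV = 17800 V; R = 351 Ω.
I = 50.71 A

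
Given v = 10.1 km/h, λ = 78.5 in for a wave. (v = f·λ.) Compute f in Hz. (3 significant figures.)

Solving v = f·λ for f: f = v/λ.
v = 10.1 km/h = 2.806 m/s; λ = 78.5 in = 1.994 m.
f = 1.407 Hz

1.41 Hz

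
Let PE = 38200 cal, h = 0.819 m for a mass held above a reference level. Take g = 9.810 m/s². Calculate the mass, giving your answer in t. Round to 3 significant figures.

Rearranging: m = PE/(g·h).
PE = 38200 cal = 1.598×10^5 J; h = 0.819 m; g = 9.810 m/s².
m = 19893 kg
19893 kg × (1 t / 1000 kg) = 19.89 t

19.9 t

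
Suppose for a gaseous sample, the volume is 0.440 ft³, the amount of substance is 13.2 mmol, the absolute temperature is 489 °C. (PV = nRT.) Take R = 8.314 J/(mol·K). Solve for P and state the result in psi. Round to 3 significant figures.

From the ideal-gas law: P = nRT/V.
V = 0.440 ft³ = 0.01246 m³; n = 13.2 mmol = 0.01320 mol; T = 489 °C = 762.1 K; R = 8.314 J/(mol·K).
P = 6713 Pa  (the unit combination reduces to kg/(m·s²) = Pa)
6713 Pa × (1 psi / 6895 Pa) = 0.9737 psi

0.974 psi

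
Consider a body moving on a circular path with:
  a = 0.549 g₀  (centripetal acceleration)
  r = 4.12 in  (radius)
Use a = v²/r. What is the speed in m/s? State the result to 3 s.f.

0.751 m/s

Solving a = v²/r for v: v = √(a·r).
a = 0.549 g₀ = 5.384 m/s²; r = 4.12 in = 0.1046 m.
v = 0.7506 m/s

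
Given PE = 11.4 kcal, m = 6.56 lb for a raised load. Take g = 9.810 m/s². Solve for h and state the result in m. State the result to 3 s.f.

Solving PE = m·g·h for h: h = PE/(m·g).
PE = 11.4 kcal = 47698 J; m = 6.56 lb = 2.976 kg; g = 9.810 m/s².
h = 1634 m

1630 m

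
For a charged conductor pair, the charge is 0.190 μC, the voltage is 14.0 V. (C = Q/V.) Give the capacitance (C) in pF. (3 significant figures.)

C is given directly by: C = Q/V.
Q = 0.190 μC = 1.900×10^-7 C; V = 14.0 V.
C = 1.357×10^-8 F
1.357×10^-8 F × (1 pF / 1.000×10^-12 F) = 13571 pF

13600 pF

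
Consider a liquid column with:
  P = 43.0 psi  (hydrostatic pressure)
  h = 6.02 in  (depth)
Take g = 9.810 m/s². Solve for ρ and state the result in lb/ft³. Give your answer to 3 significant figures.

12300 lb/ft³

Rearranging: ρ = P/(g·h).
P = 43.0 psi = 2.965×10^5 Pa; h = 6.02 in = 0.1529 m; g = 9.810 m/s².
ρ = 1.976×10^5 kg/m³
1.976×10^5 kg/m³ × (1 lb/ft³ / 16.02 kg/m³) = 12339 lb/ft³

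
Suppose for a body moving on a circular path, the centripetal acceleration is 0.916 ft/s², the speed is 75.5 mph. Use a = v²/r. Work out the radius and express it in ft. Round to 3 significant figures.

13400 ft

Solving a = v²/r for r: r = v²/a.
a = 0.916 ft/s² = 0.2792 m/s²; v = 75.5 mph = 33.75 m/s.
r = 4080 m
4080 m × (1 ft / 0.3048 m) = 13386 ft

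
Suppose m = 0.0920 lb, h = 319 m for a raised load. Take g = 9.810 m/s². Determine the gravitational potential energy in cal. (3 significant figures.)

PE is given directly by: PE = mgh.
m = 0.0920 lb = 0.04173 kg; h = 319 m; g = 9.810 m/s².
PE = 130.6 J
130.6 J × (1 cal / 4.184 J) = 31.21 cal

31.2 cal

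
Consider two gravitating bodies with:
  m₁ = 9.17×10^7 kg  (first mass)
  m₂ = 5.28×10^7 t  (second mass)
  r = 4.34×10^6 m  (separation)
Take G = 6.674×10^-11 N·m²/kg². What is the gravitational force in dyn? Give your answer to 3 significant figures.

1.72 dyn

F is given directly by: F = Gm₁m₂/r².
m₁ = 9.17×10^7 kg; m₂ = 5.28×10^7 t = 5.280×10^10 kg; r = 4.34×10^6 m; G = 6.674×10^-11 N·m²/kg².
F = 1.716×10^-5 N  (the unit combination reduces to kg·m/s² = N)
1.716×10^-5 N × (1 dyn / 1.000×10^-5 N) = 1.716 dyn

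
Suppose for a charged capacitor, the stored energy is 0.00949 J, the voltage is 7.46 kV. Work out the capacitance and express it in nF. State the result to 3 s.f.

0.341 nF

Solving E = ½C·V² for C: C = 2E/V².
E = 0.00949 J; V = 7.46 kV = 7460 V.
C = 3.411×10^-10 F
3.411×10^-10 F × (1 nF / 1.000×10^-9 F) = 0.3411 nF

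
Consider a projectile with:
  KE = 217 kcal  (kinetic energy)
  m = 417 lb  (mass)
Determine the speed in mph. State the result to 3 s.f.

219 mph

Rearranging KE = ½mv² for v: v = √(2·KE/m).
KE = 217 kcal = 9.079×10^5 J; m = 417 lb = 189.1 kg.
v = 97.98 m/s
97.98 m/s × (1 mph / 0.4470 m/s) = 219.2 mph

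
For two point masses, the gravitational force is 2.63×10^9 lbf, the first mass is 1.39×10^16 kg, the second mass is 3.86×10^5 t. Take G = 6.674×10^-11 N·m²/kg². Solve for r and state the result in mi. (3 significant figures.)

0.109 mi

Rearranging: r = √(G·m₁m₂/F).
F = 2.63×10^9 lbf = 1.170×10^10 N; m₁ = 1.39×10^16 kg; m₂ = 3.86×10^5 t = 3.860×10^8 kg; G = 6.674×10^-11 N·m²/kg².
r = 175.0 m
175.0 m × (1 mi / 1609 m) = 0.1087 mi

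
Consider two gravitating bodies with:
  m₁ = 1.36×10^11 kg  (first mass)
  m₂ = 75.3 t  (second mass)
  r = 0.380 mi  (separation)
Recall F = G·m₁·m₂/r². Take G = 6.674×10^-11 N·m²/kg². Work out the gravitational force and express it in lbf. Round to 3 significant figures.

0.411 lbf

From Newton's law of gravitation: F = Gm₁m₂/r².
m₁ = 1.36×10^11 kg; m₂ = 75.3 t = 75300 kg; r = 0.380 mi = 611.6 m; G = 6.674×10^-11 N·m²/kg².
F = 1.827 N
1.827 N × (1 lbf / 4.448 N) = 0.4108 lbf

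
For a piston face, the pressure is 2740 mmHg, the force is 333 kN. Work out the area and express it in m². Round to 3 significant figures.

Rearranging: A = F/P.
P = 2740 mmHg = 3.653×10^5 Pa; F = 333 kN = 3.330×10^5 N.
A = 0.9116 m²

0.912 m²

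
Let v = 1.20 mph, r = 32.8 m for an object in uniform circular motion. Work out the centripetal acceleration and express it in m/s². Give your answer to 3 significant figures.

a is given directly by: a = v²/r.
v = 1.20 mph = 0.5364 m/s; r = 32.8 m.
a = 0.008774 m/s²

0.00877 m/s²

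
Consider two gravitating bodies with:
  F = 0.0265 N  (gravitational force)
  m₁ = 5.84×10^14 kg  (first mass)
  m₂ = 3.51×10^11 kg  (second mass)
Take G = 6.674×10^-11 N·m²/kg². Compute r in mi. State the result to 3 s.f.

4.46×10^5 mi

From Newton's law of gravitation: r = √(G·m₁m₂/F).
F = 0.0265 N; m₁ = 5.84×10^14 kg; m₂ = 3.51×10^11 kg; G = 6.674×10^-11 N·m²/kg².
r = 7.185×10^8 m
7.185×10^8 m × (1 mi / 1609 m) = 4.465×10^5 mi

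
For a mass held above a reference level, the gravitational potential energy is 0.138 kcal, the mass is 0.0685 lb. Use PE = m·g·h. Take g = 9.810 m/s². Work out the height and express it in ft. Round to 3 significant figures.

6210 ft

Rearranging: h = PE/(m·g).
PE = 0.138 kcal = 577.4 J; m = 0.0685 lb = 0.03107 kg; g = 9.810 m/s².
h = 1894 m
1894 m × (1 ft / 0.3048 m) = 6215 ft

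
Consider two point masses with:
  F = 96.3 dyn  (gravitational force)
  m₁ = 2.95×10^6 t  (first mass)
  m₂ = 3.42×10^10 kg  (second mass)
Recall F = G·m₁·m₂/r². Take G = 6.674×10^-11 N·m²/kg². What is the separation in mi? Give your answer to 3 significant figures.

1640 mi

From Newton's law of gravitation: r = √(G·m₁m₂/F).
F = 96.3 dyn = 9.630×10^-4 N; m₁ = 2.95×10^6 t = 2.950×10^9 kg; m₂ = 3.42×10^10 kg; G = 6.674×10^-11 N·m²/kg².
r = 2.644×10^6 m
2.644×10^6 m × (1 mi / 1609 m) = 1643 mi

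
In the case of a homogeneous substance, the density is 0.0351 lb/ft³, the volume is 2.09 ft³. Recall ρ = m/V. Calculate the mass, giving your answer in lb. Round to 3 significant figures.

Solving ρ = m/V for m: m = ρV.
ρ = 0.0351 lb/ft³ = 0.5622 kg/m³; V = 2.09 ft³ = 0.05918 m³.
m = 0.03328 kg
0.03328 kg × (1 lb / 0.4536 kg) = 0.07336 lb

0.0734 lb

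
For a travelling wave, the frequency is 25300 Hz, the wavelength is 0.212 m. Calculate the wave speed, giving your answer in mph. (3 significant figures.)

12000 mph

Directly: v = fλ.
f = 25300 Hz; λ = 0.212 m.
v = 5364 m/s
5364 m/s × (1 mph / 0.4470 m/s) = 11998 mph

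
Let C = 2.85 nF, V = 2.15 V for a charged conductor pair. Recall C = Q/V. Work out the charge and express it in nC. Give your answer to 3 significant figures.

6.13 nC

Rearranging C = Q/V for Q: Q = CV.
C = 2.85 nF = 2.850×10^-9 F; V = 2.15 V.
Q = 6.128×10^-9 C
6.128×10^-9 C × (1 nC / 1.000×10^-9 C) = 6.128 nC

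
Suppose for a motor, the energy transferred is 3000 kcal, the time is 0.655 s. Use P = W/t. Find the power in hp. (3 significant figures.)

Directly: P = W/t.
W = 3000 kcal = 1.255×10^7 J; t = 0.655 s.
P = 1.916×10^7 W  (the unit combination reduces to kg·m²/s³ = W)
1.916×10^7 W × (1 hp / 745.7 W) = 25698 hp

25700 hp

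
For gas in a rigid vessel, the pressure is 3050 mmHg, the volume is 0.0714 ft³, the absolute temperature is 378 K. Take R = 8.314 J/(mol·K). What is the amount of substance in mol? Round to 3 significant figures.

Solving PV = nRT for n: n = PV/(RT).
P = 3050 mmHg = 4.066×10^5 Pa; V = 0.0714 ft³ = 0.002022 m³; T = 378 K; R = 8.314 J/(mol·K).
n = 0.2616 mol

0.262 mol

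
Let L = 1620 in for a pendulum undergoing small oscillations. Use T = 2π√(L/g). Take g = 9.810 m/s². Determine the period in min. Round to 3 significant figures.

0.214 min

T is given directly by: T = 2π√(L/g).
L = 1620 in = 41.15 m; g = 9.810 m/s².
T = 12.87 s
12.87 s × (1 min / 60.00 s) = 0.2145 min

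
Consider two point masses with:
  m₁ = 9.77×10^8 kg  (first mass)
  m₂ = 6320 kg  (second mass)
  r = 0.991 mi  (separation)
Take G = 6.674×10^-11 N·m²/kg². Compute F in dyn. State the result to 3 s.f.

16.2 dyn

Directly: F = Gm₁m₂/r².
m₁ = 9.77×10^8 kg; m₂ = 6320 kg; r = 0.991 mi = 1595 m; G = 6.674×10^-11 N·m²/kg².
F = 1.620×10^-4 N
1.620×10^-4 N × (1 dyn / 1.000×10^-5 N) = 16.20 dyn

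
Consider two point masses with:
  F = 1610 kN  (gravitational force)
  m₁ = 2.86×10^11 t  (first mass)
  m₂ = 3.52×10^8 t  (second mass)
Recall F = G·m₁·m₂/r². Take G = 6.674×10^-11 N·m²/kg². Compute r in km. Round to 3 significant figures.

Solving F = G·m₁·m₂/r² for r: r = √(G·m₁m₂/F).
F = 1610 kN = 1.610×10^6 N; m₁ = 2.86×10^11 t = 2.860×10^14 kg; m₂ = 3.52×10^8 t = 3.520×10^11 kg; G = 6.674×10^-11 N·m²/kg².
r = 64600 m
64600 m × (1 km / 1000 m) = 64.60 km

64.6 km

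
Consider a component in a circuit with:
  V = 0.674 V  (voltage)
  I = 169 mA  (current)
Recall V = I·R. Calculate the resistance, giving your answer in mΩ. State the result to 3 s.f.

Solving V = I·R for R: R = V/I.
V = 0.674 V; I = 169 mA = 0.1690 A.
R = 3.988 Ω
3.988 Ω × (1 mΩ / 0.001000 Ω) = 3988 mΩ

3990 mΩ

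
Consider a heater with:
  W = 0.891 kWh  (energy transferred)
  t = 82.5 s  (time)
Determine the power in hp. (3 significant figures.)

P is given directly by: P = W/t.
W = 0.891 kWh = 3.208×10^6 J; t = 82.5 s.
P = 38880 W
38880 W × (1 hp / 745.7 W) = 52.14 hp

52.1 hp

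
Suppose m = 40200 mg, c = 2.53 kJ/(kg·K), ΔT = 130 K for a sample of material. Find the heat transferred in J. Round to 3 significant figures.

13200 J

Q is given directly by: Q = mcΔT.
m = 40200 mg = 0.04020 kg; c = 2.53 kJ/(kg·K) = 2530 J/(kg·K); ΔT = 130 K.
Q = 13222 J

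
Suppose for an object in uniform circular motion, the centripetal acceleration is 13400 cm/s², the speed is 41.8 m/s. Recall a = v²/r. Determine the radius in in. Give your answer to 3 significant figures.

513 in

Solving a = v²/r for r: r = v²/a.
a = 13400 cm/s² = 134.0 m/s²; v = 41.8 m/s.
r = 13.04 m
13.04 m × (1 in / 0.02540 m) = 513.4 in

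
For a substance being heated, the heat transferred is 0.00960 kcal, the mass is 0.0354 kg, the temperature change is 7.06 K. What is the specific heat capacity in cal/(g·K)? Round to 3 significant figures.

Rearranging: c = Q/(m·ΔT).
Q = 0.00960 kcal = 40.17 J; m = 0.0354 kg; ΔT = 7.06 K.
c = 160.7 J/(kg·K)
160.7 J/(kg·K) × (1 cal/(g·K) / 4184 J/(kg·K)) = 0.03841 cal/(g·K)

0.0384 cal/(g·K)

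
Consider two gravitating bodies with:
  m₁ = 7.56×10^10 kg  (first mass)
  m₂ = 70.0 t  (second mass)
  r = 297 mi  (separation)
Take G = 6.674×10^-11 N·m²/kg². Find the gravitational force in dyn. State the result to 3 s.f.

0.155 dyn

From Newton's law of gravitation: F = Gm₁m₂/r².
m₁ = 7.56×10^10 kg; m₂ = 70.0 t = 70000 kg; r = 297 mi = 4.780×10^5 m; G = 6.674×10^-11 N·m²/kg².
F = 1.546×10^-6 N
1.546×10^-6 N × (1 dyn / 1.000×10^-5 N) = 0.1546 dyn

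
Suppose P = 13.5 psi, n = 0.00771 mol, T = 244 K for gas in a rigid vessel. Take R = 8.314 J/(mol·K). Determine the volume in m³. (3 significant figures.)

Rearranging PV = nRT for V: V = nRT/P.
P = 13.5 psi = 93079 Pa; n = 0.00771 mol; T = 244 K; R = 8.314 J/(mol·K).
V = 1.680×10^-4 m³

1.68×10^-4 m³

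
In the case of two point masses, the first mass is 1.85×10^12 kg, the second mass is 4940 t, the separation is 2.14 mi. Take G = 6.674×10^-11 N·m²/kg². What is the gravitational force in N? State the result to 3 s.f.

51.4 N

Directly: F = Gm₁m₂/r².
m₁ = 1.85×10^12 kg; m₂ = 4940 t = 4.940×10^6 kg; r = 2.14 mi = 3444 m; G = 6.674×10^-11 N·m²/kg².
F = 51.42 N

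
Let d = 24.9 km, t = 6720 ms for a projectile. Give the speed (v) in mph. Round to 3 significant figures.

8290 mph

Directly: v = d/t.
d = 24.9 km = 24900 m; t = 6720 ms = 6.720 s.
v = 3705 m/s
3705 m/s × (1 mph / 0.4470 m/s) = 8289 mph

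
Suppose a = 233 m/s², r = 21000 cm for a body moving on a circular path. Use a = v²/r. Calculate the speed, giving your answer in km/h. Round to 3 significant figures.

Rearranging: v = √(a·r).
a = 233 m/s²; r = 21000 cm = 210.0 m.
v = 221.2 m/s
221.2 m/s × (1 km/h / 0.2778 m/s) = 796.3 km/h

796 km/h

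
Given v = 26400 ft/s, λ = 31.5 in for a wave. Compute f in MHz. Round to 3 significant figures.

0.0101 MHz

Solving v = f·λ for f: f = v/λ.
v = 26400 ft/s = 8047 m/s; λ = 31.5 in = 0.8001 m.
f = 10057 Hz
10057 Hz × (1 MHz / 1.000×10^6 Hz) = 0.01006 MHz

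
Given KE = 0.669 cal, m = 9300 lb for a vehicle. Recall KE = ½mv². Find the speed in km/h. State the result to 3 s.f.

0.131 km/h

Rearranging: v = √(2·KE/m).
KE = 0.669 cal = 2.799 J; m = 9300 lb = 4218 kg.
v = 0.03643 m/s
0.03643 m/s × (1 km/h / 0.2778 m/s) = 0.1311 km/h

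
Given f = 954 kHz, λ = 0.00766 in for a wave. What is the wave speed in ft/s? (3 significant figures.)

609 ft/s

v is given directly by: v = fλ.
f = 954 kHz = 9.540×10^5 Hz; λ = 0.00766 in = 1.946×10^-4 m.
v = 185.6 m/s
185.6 m/s × (1 ft/s / 0.3048 m/s) = 609.0 ft/s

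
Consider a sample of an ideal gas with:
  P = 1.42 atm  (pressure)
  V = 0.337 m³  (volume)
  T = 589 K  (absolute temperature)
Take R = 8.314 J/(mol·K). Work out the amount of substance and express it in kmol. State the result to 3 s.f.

Rearranging: n = PV/(RT).
P = 1.42 atm = 1.439×10^5 Pa; V = 0.337 m³; T = 589 K; R = 8.314 J/(mol·K).
n = 9.902 mol
9.902 mol × (1 kmol / 1000 mol) = 0.009902 kmol

0.00990 kmol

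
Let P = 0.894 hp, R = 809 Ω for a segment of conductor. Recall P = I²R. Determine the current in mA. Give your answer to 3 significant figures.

908 mA

Solving P = I²R for I: I = √(P/R).
P = 0.894 hp = 666.7 W; R = 809 Ω.
I = 0.9078 A
0.9078 A × (1 mA / 0.001000 A) = 907.8 mA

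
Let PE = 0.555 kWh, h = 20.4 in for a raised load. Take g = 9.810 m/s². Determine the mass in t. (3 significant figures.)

Rearranging: m = PE/(g·h).
PE = 0.555 kWh = 1.998×10^6 J; h = 20.4 in = 0.5182 m; g = 9.810 m/s².
m = 3.931×10^5 kg
3.931×10^5 kg × (1 t / 1000 kg) = 393.1 t

393 t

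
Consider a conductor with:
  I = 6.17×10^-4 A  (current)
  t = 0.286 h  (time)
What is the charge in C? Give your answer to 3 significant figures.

q is given directly by: q = It.
I = 6.17×10^-4 A; t = 0.286 h = 1030 s.
q = 0.6353 C  (the unit combination reduces to A·s = C)

0.635 C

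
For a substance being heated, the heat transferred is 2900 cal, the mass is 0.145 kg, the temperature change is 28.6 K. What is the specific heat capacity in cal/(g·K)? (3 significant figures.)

Rearranging: c = Q/(m·ΔT).
Q = 2900 cal = 12134 J; m = 0.145 kg; ΔT = 28.6 K.
c = 2926 J/(kg·K)
2926 J/(kg·K) × (1 cal/(g·K) / 4184 J/(kg·K)) = 0.6993 cal/(g·K)

0.699 cal/(g·K)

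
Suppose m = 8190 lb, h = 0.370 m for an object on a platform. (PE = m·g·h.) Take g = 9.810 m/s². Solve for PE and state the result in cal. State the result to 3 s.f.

3220 cal

PE is given directly by: PE = mgh.
m = 8190 lb = 3715 kg; h = 0.370 m; g = 9.810 m/s².
PE = 13484 J  (the unit combination reduces to kg·m²/s² = J)
13484 J × (1 cal / 4.184 J) = 3223 cal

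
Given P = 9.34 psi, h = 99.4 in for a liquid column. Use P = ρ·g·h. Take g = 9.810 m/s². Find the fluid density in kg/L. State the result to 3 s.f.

Rearranging: ρ = P/(g·h).
P = 9.34 psi = 64397 Pa; h = 99.4 in = 2.525 m; g = 9.810 m/s².
ρ = 2600 kg/m³
2600 kg/m³ × (1 kg/L / 1000 kg/m³) = 2.600 kg/L

2.60 kg/L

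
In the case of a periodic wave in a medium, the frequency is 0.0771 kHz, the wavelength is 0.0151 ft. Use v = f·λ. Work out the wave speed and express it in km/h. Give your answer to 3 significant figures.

Directly: v = fλ.
f = 0.0771 kHz = 77.10 Hz; λ = 0.0151 ft = 0.004602 m.
v = 0.3549 m/s
0.3549 m/s × (1 km/h / 0.2778 m/s) = 1.277 km/h

1.28 km/h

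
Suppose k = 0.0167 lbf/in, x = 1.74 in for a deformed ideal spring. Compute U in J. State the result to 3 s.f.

0.00286 J

Directly: U = ½kx².
k = 0.0167 lbf/in = 2.925 N/m; x = 1.74 in = 0.04420 m.
U = 0.002856 J  (the unit combination reduces to kg·m²/s² = J)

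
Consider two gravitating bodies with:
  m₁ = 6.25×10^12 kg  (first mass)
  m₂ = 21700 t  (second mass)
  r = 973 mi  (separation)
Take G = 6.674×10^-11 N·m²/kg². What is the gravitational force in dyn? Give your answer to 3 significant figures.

F is given directly by: F = Gm₁m₂/r².
m₁ = 6.25×10^12 kg; m₂ = 21700 t = 2.170×10^7 kg; r = 973 mi = 1.566×10^6 m; G = 6.674×10^-11 N·m²/kg².
F = 0.003691 N
0.003691 N × (1 dyn / 1.000×10^-5 N) = 369.1 dyn

369 dyn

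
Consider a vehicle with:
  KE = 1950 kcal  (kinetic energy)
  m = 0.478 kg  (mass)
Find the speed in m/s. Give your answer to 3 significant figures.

5840 m/s

Rearranging: v = √(2·KE/m).
KE = 1950 kcal = 8.159×10^6 J; m = 0.478 kg.
v = 5843 m/s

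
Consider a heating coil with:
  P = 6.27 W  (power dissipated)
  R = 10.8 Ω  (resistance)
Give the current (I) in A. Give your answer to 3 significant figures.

Rearranging: I = √(P/R).
P = 6.27 W; R = 10.8 Ω.
I = 0.7619 A

0.762 A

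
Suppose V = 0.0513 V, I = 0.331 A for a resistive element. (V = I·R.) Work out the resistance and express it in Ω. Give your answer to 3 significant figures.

From Ohm's law: R = V/I.
V = 0.0513 V; I = 0.331 A.
R = 0.1550 Ω

0.155 Ω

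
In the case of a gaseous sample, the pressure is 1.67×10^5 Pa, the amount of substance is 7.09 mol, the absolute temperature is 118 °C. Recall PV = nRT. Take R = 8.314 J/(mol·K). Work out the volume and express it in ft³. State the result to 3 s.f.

4.88 ft³

From the ideal-gas law: V = nRT/P.
P = 1.67×10^5 Pa; n = 7.09 mol; T = 118 °C = 391.1 K; R = 8.314 J/(mol·K).
V = 0.1381 m³
0.1381 m³ × (1 ft³ / 0.02832 m³) = 4.876 ft³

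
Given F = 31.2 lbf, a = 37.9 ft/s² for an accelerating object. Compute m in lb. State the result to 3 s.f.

26.5 lb

Rearranging: m = F/a.
F = 31.2 lbf = 138.8 N; a = 37.9 ft/s² = 11.55 m/s².
m = 12.01 kg
12.01 kg × (1 lb / 0.4536 kg) = 26.49 lb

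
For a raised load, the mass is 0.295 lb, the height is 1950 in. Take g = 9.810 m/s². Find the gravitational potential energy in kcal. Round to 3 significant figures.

0.0155 kcal

PE is given directly by: PE = mgh.
m = 0.295 lb = 0.1338 kg; h = 1950 in = 49.53 m; g = 9.810 m/s².
PE = 65.02 J
65.02 J × (1 kcal / 4184 J) = 0.01554 kcal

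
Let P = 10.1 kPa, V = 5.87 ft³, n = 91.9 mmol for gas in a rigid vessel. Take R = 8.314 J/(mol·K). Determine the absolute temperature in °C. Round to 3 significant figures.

From the ideal-gas law: T = PV/(nR).
P = 10.1 kPa = 10100 Pa; V = 5.87 ft³ = 0.1662 m³; n = 91.9 mmol = 0.09190 mol; R = 8.314 J/(mol·K).
T = 2197 K
2197 K − 273.15 = 1924 °C

1920 °C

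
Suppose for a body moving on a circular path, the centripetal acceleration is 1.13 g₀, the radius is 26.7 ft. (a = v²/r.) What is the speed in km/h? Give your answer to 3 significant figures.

Rearranging: v = √(a·r).
a = 1.13 g₀ = 11.08 m/s²; r = 26.7 ft = 8.138 m.
v = 9.496 m/s
9.496 m/s × (1 km/h / 0.2778 m/s) = 34.19 km/h

34.2 km/h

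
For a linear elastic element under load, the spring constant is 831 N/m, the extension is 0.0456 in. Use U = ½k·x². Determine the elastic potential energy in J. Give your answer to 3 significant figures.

U is given directly by: U = ½kx².
k = 831 N/m; x = 0.0456 in = 0.001158 m.
U = 5.574×10^-4 J

5.57×10^-4 J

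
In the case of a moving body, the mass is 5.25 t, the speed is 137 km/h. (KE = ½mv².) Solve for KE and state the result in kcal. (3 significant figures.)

909 kcal

Directly: KE = ½mv².
m = 5.25 t = 5250 kg; v = 137 km/h = 38.06 m/s.
KE = 3.802×10^6 J
3.802×10^6 J × (1 kcal / 4184 J) = 908.6 kcal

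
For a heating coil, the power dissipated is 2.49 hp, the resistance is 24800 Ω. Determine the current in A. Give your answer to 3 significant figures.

0.274 A

Rearranging P = I²R for I: I = √(P/R).
P = 2.49 hp = 1857 W; R = 24800 Ω.
I = 0.2736 A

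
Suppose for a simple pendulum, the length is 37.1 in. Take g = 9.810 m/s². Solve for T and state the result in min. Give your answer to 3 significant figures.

0.0325 min

T is given directly by: T = 2π√(L/g).
L = 37.1 in = 0.9423 m; g = 9.810 m/s².
T = 1.947 s
1.947 s × (1 min / 60.00 s) = 0.03246 min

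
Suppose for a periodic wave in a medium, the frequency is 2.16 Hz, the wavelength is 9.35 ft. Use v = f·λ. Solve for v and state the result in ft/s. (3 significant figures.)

v is given directly by: v = fλ.
f = 2.16 Hz; λ = 9.35 ft = 2.850 m.
v = 6.156 m/s
6.156 m/s × (1 ft/s / 0.3048 m/s) = 20.20 ft/s

20.2 ft/s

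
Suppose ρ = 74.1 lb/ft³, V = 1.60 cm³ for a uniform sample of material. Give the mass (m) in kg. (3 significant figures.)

Rearranging ρ = m/V for m: m = ρV.
ρ = 74.1 lb/ft³ = 1187 kg/m³; V = 1.60 cm³ = 1.600×10^-6 m³.
m = 0.001899 kg

0.00190 kg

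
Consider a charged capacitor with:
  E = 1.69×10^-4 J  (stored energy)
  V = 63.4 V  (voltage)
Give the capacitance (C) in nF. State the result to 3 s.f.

84.1 nF

Solving E = ½C·V² for C: C = 2E/V².
E = 1.69×10^-4 J; V = 63.4 V.
C = 8.409×10^-8 F
8.409×10^-8 F × (1 nF / 1.000×10^-9 F) = 84.09 nF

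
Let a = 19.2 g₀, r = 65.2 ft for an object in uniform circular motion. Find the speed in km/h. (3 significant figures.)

Rearranging a = v²/r for v: v = √(a·r).
a = 19.2 g₀ = 188.3 m/s²; r = 65.2 ft = 19.87 m.
v = 61.17 m/s
61.17 m/s × (1 km/h / 0.2778 m/s) = 220.2 km/h

220 km/h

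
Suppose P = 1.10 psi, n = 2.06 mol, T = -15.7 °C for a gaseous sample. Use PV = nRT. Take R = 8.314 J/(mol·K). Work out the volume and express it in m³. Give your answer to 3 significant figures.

Rearranging PV = nRT for V: V = nRT/P.
P = 1.10 psi = 7584 Pa; n = 2.06 mol; T = -15.7 °C = 257.4 K; R = 8.314 J/(mol·K).
V = 0.5814 m³

0.581 m³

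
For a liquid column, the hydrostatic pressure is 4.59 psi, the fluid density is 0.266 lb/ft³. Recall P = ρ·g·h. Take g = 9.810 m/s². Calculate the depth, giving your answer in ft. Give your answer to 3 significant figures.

2480 ft

Rearranging: h = P/(ρ·g).
P = 4.59 psi = 31647 Pa; ρ = 0.266 lb/ft³ = 4.261 kg/m³; g = 9.810 m/s².
h = 757.1 m
757.1 m × (1 ft / 0.3048 m) = 2484 ft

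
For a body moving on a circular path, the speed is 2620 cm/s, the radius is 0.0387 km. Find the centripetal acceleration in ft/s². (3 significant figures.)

58.2 ft/s²

Directly: a = v²/r.
v = 2620 cm/s = 26.20 m/s; r = 0.0387 km = 38.70 m.
a = 17.74 m/s²
17.74 m/s² × (1 ft/s² / 0.3048 m/s²) = 58.19 ft/s²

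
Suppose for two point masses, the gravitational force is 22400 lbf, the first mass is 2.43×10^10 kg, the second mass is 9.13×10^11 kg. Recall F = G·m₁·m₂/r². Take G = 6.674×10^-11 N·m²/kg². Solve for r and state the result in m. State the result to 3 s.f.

From Newton's law of gravitation: r = √(G·m₁m₂/F).
F = 22400 lbf = 99640 N; m₁ = 2.43×10^10 kg; m₂ = 9.13×10^11 kg; G = 6.674×10^-11 N·m²/kg².
r = 3855 m

3850 m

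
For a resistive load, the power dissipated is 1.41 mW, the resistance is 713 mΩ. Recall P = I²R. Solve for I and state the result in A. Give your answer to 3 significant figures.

Rearranging: I = √(P/R).
P = 1.41 mW = 0.001410 W; R = 713 mΩ = 0.7130 Ω.
I = 0.04447 A

0.0445 A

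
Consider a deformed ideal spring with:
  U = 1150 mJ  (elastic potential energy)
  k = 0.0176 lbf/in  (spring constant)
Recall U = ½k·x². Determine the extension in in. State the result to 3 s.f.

34.0 in

Rearranging: x = √(2U/k).
U = 1150 mJ = 1.150 J; k = 0.0176 lbf/in = 3.082 N/m.
x = 0.8638 m
0.8638 m × (1 in / 0.02540 m) = 34.01 in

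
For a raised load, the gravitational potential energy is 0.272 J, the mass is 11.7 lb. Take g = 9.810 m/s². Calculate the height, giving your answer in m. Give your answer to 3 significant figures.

Rearranging PE = m·g·h for h: h = PE/(m·g).
PE = 0.272 J; m = 11.7 lb = 5.307 kg; g = 9.810 m/s².
h = 0.005225 m

0.00522 m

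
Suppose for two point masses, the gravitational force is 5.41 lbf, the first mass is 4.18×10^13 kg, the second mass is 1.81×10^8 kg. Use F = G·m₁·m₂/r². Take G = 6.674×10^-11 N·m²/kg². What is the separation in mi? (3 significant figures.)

90.0 mi

From Newton's law of gravitation: r = √(G·m₁m₂/F).
F = 5.41 lbf = 24.06 N; m₁ = 4.18×10^13 kg; m₂ = 1.81×10^8 kg; G = 6.674×10^-11 N·m²/kg².
r = 1.449×10^5 m
1.449×10^5 m × (1 mi / 1609 m) = 90.01 mi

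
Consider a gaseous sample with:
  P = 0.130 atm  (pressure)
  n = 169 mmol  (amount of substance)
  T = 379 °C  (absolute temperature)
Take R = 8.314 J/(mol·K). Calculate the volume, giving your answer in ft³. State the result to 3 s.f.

From the ideal-gas law: V = nRT/P.
P = 0.130 atm = 13172 Pa; n = 169 mmol = 0.1690 mol; T = 379 °C = 652.1 K; R = 8.314 J/(mol·K).
V = 0.06956 m³
0.06956 m³ × (1 ft³ / 0.02832 m³) = 2.457 ft³

2.46 ft³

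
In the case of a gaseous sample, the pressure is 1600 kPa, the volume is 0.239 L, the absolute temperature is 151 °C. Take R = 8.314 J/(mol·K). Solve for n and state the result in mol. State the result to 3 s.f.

From the ideal-gas law: n = PV/(RT).
P = 1600 kPa = 1.600×10^6 Pa; V = 0.239 L = 2.390×10^-4 m³; T = 151 °C = 424.1 K; R = 8.314 J/(mol·K).
n = 0.1084 mol

0.108 mol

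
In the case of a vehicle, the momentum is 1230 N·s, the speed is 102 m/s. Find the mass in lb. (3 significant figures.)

Solving p = m·v for m: m = p/v.
p = 1230 N·s = 1230 kg·m/s; v = 102 m/s.
m = 12.06 kg
12.06 kg × (1 lb / 0.4536 kg) = 26.59 lb

26.6 lb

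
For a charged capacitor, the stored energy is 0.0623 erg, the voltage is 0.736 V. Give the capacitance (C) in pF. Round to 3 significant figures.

Rearranging: C = 2E/V².
E = 0.0623 erg = 6.230×10^-9 J; V = 0.736 V.
C = 2.300×10^-8 F
2.300×10^-8 F × (1 pF / 1.000×10^-12 F) = 23002 pF

23000 pF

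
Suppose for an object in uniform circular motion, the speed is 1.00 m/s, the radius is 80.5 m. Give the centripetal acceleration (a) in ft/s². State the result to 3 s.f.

0.0408 ft/s²

Directly: a = v²/r.
v = 1.00 m/s; r = 80.5 m.
a = 0.01242 m/s²
0.01242 m/s² × (1 ft/s² / 0.3048 m/s²) = 0.04076 ft/s²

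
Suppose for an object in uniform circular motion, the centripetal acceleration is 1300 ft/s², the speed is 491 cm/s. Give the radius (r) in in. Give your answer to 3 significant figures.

Solving a = v²/r for r: r = v²/a.
a = 1300 ft/s² = 396.2 m/s²; v = 491 cm/s = 4.910 m/s.
r = 0.06084 m
0.06084 m × (1 in / 0.02540 m) = 2.395 in

2.40 in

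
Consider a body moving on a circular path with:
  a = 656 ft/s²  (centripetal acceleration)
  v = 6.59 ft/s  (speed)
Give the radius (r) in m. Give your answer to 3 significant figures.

0.0202 m

Rearranging: r = v²/a.
a = 656 ft/s² = 199.9 m/s²; v = 6.59 ft/s = 2.009 m/s.
r = 0.02018 m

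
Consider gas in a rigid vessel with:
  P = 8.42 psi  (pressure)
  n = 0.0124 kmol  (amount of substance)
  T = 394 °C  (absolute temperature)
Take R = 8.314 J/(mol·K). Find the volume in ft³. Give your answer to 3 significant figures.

41.8 ft³

Rearranging PV = nRT for V: V = nRT/P.
P = 8.42 psi = 58054 Pa; n = 0.0124 kmol = 12.40 mol; T = 394 °C = 667.1 K; R = 8.314 J/(mol·K).
V = 1.185 m³
1.185 m³ × (1 ft³ / 0.02832 m³) = 41.84 ft³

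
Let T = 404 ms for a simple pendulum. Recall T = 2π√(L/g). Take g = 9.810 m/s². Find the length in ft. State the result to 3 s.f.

0.133 ft

Rearranging: L = g·(T/2π)².
T = 404 ms = 0.4040 s; g = 9.810 m/s².
L = 0.04056 m
0.04056 m × (1 ft / 0.3048 m) = 0.1331 ft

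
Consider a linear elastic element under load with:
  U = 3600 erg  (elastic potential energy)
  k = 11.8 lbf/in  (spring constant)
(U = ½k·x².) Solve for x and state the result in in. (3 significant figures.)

0.0232 in

Solving U = ½k·x² for x: x = √(2U/k).
U = 3600 erg = 3.600×10^-4 J; k = 11.8 lbf/in = 2066 N/m.
x = 5.903×10^-4 m
5.903×10^-4 m × (1 in / 0.02540 m) = 0.02324 in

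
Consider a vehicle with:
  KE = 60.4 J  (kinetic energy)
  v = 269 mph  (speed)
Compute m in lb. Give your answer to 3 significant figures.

0.0184 lb

Rearranging: m = 2·KE/v².
KE = 60.4 J; v = 269 mph = 120.3 m/s.
m = 0.008354 kg
0.008354 kg × (1 lb / 0.4536 kg) = 0.01842 lb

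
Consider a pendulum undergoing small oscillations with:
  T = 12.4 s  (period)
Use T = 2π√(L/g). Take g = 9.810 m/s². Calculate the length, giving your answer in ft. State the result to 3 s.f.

125 ft

Rearranging T = 2π√(L/g) for L: L = g·(T/2π)².
T = 12.4 s; g = 9.810 m/s².
L = 38.21 m
38.21 m × (1 ft / 0.3048 m) = 125.4 ft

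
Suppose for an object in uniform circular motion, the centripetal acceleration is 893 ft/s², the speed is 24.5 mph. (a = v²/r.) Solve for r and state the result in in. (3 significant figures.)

17.4 in

Rearranging: r = v²/a.
a = 893 ft/s² = 272.2 m/s²; v = 24.5 mph = 10.95 m/s.
r = 0.4407 m
0.4407 m × (1 in / 0.02540 m) = 17.35 in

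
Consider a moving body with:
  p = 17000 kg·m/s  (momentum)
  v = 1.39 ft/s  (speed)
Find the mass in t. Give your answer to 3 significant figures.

Rearranging p = m·v for m: m = p/v.
p = 17000 kg·m/s; v = 1.39 ft/s = 0.4237 m/s.
m = 40125 kg
40125 kg × (1 t / 1000 kg) = 40.13 t

40.1 t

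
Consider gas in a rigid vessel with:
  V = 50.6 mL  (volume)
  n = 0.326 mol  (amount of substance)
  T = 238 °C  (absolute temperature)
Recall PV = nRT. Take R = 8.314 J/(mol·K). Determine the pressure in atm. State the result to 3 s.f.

270 atm

Directly: P = nRT/V.
V = 50.6 mL = 5.060×10^-5 m³; n = 0.326 mol; T = 238 °C = 511.1 K; R = 8.314 J/(mol·K).
P = 2.738×10^7 Pa
2.738×10^7 Pa × (1 atm / 1.013×10^5 Pa) = 270.2 atm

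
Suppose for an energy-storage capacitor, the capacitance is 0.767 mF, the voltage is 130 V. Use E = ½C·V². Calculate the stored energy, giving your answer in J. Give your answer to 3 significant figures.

Directly: E = ½CV².
C = 0.767 mF = 7.670×10^-4 F; V = 130 V.
E = 6.481 J

6.48 J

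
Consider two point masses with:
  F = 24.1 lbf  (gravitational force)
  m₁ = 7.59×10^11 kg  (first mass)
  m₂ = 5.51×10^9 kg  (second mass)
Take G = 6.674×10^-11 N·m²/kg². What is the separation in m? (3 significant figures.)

51000 m

Rearranging: r = √(G·m₁m₂/F).
F = 24.1 lbf = 107.2 N; m₁ = 7.59×10^11 kg; m₂ = 5.51×10^9 kg; G = 6.674×10^-11 N·m²/kg².
r = 51026 m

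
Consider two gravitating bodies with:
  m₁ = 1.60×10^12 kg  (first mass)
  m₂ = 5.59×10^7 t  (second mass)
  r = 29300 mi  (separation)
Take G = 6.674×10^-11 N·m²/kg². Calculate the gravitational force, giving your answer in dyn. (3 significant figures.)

From Newton's law of gravitation: F = Gm₁m₂/r².
m₁ = 1.60×10^12 kg; m₂ = 5.59×10^7 t = 5.590×10^10 kg; r = 29300 mi = 4.715×10^7 m; G = 6.674×10^-11 N·m²/kg².
F = 0.002685 N
0.002685 N × (1 dyn / 1.000×10^-5 N) = 268.5 dyn

268 dyn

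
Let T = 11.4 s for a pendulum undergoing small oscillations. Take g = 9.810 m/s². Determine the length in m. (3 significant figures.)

Rearranging T = 2π√(L/g) for L: L = g·(T/2π)².
T = 11.4 s; g = 9.810 m/s².
L = 32.29 m

32.3 m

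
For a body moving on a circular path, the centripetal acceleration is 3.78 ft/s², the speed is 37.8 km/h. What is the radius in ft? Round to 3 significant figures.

Rearranging: r = v²/a.
a = 3.78 ft/s² = 1.152 m/s²; v = 37.8 km/h = 10.50 m/s.
r = 95.69 m
95.69 m × (1 ft / 0.3048 m) = 313.9 ft

314 ft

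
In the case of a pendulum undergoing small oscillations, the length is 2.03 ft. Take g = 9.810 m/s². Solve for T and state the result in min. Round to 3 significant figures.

T is given directly by: T = 2π√(L/g).
L = 2.03 ft = 0.6187 m; g = 9.810 m/s².
T = 1.578 s
1.578 s × (1 min / 60.00 s) = 0.02630 min

0.0263 min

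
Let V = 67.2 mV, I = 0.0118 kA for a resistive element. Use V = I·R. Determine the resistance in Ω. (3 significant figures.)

From Ohm's law: R = V/I.
V = 67.2 mV = 0.06720 V; I = 0.0118 kA = 11.80 A.
R = 0.005695 Ω

0.00569 Ω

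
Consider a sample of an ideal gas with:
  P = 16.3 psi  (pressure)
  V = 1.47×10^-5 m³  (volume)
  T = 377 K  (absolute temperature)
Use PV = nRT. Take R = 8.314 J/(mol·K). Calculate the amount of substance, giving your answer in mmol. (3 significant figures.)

From the ideal-gas law: n = PV/(RT).
P = 16.3 psi = 1.124×10^5 Pa; V = 1.47×10^-5 m³; T = 377 K; R = 8.314 J/(mol·K).
n = 5.271×10^-4 mol
5.271×10^-4 mol × (1 mmol / 0.001000 mol) = 0.5271 mmol

0.527 mmol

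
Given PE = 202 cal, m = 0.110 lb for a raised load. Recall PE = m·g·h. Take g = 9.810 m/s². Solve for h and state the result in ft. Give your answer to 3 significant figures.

Rearranging PE = m·g·h for h: h = PE/(m·g).
PE = 202 cal = 845.2 J; m = 0.110 lb = 0.04990 kg; g = 9.810 m/s².
h = 1727 m
1727 m × (1 ft / 0.3048 m) = 5665 ft

5670 ft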